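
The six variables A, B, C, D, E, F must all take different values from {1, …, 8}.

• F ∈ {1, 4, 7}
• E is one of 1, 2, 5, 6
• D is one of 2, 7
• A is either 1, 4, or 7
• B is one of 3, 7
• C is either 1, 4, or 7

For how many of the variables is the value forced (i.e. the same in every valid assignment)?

2

The 3 variables A, C, F are confined to {1, 4, 7}, which locks those values in; drop them from B, D, E.
B must be 3 (only option left).
D has just one choice, so D = 2. Strike 2 from E.
Determined: B=3, D=2. The other variables each still have more than one consistent value. That makes 2.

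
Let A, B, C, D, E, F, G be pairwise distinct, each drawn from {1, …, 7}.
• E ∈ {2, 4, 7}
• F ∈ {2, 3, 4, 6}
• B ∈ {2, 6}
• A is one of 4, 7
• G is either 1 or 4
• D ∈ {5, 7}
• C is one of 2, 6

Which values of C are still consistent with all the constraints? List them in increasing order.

The 7 variables draw from only 7 values {1, 2, 3, 4, 5, 6, 7}, so each is used; only G can be 1, hence G = 1.
The 6 still-open variables draw from only 6 values {2, 3, 4, 5, 6, 7}, so each is used; only F can be 3, hence F = 3.
Among the 5 still-open variables, 5 fits only D (and all 5 values in {2, 4, 5, 6, 7} must be used), so D = 5.
B and C share exactly the 2 values {2, 6}; by pigeonhole those values go to them, so strike 2, 6 from E.
No further eliminations apply; C can still be any of 2, 6.

2, 6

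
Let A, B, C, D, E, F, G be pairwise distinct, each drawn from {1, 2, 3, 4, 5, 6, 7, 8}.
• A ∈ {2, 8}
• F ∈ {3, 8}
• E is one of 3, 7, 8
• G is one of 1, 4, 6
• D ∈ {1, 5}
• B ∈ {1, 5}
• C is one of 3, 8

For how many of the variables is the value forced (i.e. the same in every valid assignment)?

The 2 variables B and D are confined to {1, 5}, which locks those values in; drop them from G.
The 2 variables C and F are confined to {3, 8}, which locks those values in; drop them from A, E.
That leaves A = 2.
E must be 7 (only option left).
Determined: A=2, E=7. The other variables each still have more than one consistent value. That makes 2.

2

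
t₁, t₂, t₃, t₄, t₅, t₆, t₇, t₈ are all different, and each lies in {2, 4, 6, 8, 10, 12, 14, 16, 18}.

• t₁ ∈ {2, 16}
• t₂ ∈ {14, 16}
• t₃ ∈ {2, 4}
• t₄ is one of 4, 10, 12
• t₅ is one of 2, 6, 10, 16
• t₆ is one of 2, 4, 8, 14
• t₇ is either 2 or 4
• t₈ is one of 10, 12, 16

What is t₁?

The 8 variables together cover exactly {2, 4, 6, 8, 10, 12, 14, 16} — 8 values for 8 variables — and 6 appears only in t₅'s list, so t₅ = 6.
Among the 7 still-open variables, 8 fits only t₆ (and all 7 values in {2, 4, 8, 10, 12, 14, 16} must be used), so t₆ = 8.
The 6 still-open variables together cover exactly {2, 4, 10, 12, 14, 16} — 6 values for 6 variables — and 14 appears only in t₂'s list, so t₂ = 14.
t₃ and t₇ between them cover only {2, 4} — a naked pair. Remove those values from t₁, t₄.
So t₁ = 16.

16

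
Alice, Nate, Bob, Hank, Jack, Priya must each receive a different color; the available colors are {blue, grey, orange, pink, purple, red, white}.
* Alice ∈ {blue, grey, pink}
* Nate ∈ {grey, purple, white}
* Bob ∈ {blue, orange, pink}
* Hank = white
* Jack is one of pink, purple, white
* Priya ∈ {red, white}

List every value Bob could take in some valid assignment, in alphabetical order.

Hank has just one choice, so Hank = white. Strike white from Nate, Jack, Priya.
Priya's domain is down to {red}, so Priya = red.
No further eliminations apply; Bob can still be any of blue, orange, pink.

blue, orange, pink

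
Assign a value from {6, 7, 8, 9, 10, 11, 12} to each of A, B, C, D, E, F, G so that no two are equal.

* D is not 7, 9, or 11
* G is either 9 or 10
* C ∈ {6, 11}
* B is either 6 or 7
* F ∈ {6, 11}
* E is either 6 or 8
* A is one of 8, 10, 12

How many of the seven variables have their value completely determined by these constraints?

3

The 7 variables draw from only 7 values {6, 7, 8, 9, 10, 11, 12}, so each is used; only B can be 7, hence B = 7.
The 6 still-open variables draw from only 6 values {6, 8, 9, 10, 11, 12}, so each is used; only G can be 9, hence G = 9.
The 2 variables C and F are confined to {6, 11}, which locks those values in; drop them from D, E.
E has just one choice, so E = 8. Eliminate 8 elsewhere: A, D.
Determined: B=7, E=8, G=9. The other variables each still have more than one consistent value. That makes 3.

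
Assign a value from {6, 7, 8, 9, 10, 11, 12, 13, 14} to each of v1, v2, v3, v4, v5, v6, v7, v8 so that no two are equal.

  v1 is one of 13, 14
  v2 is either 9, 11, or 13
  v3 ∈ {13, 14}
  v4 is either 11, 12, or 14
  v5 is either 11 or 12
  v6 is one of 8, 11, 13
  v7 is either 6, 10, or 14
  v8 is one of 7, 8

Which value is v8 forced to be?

The 2 variables v1 and v3 are confined to {13, 14}, which locks those values in; drop them from v2, v4, v6, v7.
v4 and v5 share exactly the 2 values {11, 12}; by pigeonhole those values go to them, so strike 11, 12 from v2, v6.
v2's domain is down to {9}, so v2 = 9.
v6 must be 8 (only option left). So v8 can't be 8.
So v8 = 7.

7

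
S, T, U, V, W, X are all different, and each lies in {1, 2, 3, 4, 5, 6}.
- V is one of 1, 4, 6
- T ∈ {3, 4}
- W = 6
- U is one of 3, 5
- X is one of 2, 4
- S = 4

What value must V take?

1

S must be 4 (only option left). Remove 4 from T, V, X.
T has just one choice, so T = 3. Remove 3 from U.
U has just one choice, so U = 5.
That leaves W = 6. So V can't be 6.
So V = 1.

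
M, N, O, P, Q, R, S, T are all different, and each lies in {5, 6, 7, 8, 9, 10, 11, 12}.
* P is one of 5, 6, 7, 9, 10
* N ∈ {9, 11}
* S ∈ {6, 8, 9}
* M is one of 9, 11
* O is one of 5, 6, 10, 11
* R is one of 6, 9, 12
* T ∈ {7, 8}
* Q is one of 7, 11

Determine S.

The 8 variables draw from only 8 values {5, 6, 7, 8, 9, 10, 11, 12}, so each is used; only R can be 12, hence R = 12.
M and N share exactly the 2 values {9, 11}; by pigeonhole those values go to them, so strike 9, 11 from O, P, Q, S.
Q has just one choice, so Q = 7. Strike 7 from P, T.
T's domain is down to {8}, so T = 8. Remove 8 from S.
So S = 6.

6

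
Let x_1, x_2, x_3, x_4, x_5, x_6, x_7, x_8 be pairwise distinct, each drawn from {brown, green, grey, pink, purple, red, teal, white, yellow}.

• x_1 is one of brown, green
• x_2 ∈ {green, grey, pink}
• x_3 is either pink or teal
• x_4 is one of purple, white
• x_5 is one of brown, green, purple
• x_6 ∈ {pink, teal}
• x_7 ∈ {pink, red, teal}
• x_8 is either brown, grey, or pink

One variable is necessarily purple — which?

The 8 variables draw from only 8 values {brown, green, grey, pink, purple, red, teal, white}, so each is used; only x_7 can be red, hence x_7 = red.
The 7 still-open variables draw from only 7 values {brown, green, grey, pink, purple, teal, white}, so each is used; only x_4 can be white, hence x_4 = white.
The 6 still-open variables draw from only 6 values {brown, green, grey, pink, purple, teal}, so each is used; only x_5 can be purple, hence x_5 = purple.

x_5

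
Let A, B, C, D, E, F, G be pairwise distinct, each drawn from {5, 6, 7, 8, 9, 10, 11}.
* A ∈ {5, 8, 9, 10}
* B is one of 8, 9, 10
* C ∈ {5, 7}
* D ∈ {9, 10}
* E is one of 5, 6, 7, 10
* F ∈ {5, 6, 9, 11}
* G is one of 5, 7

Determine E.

Among the 7 variables, 11 fits only F (and all 7 values in {5, 6, 7, 8, 9, 10, 11} must be used), so F = 11.
The 6 still-open variables together cover exactly {5, 6, 7, 8, 9, 10} — 6 values for 6 variables — and 6 appears only in E's list, so E = 6.

6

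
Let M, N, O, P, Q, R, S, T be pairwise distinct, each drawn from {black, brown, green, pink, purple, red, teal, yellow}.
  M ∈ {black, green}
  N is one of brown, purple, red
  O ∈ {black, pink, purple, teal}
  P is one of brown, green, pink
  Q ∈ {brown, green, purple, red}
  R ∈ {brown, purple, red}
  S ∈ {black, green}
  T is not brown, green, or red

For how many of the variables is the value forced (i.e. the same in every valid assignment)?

Among the 8 variables, yellow fits only T (and all 8 values in {black, brown, green, pink, purple, red, teal, yellow} must be used), so T = yellow.
The 7 still-open variables draw from only 7 values {black, brown, green, pink, purple, red, teal}, so each is used; only O can be teal, hence O = teal.
The 6 still-open variables draw from only 6 values {black, brown, green, pink, purple, red}, so each is used; only P can be pink, hence P = pink.
The 2 variables M and S are confined to {black, green}, which locks those values in; drop them from Q.
Determined: O=teal, P=pink, T=yellow. The other variables each still have more than one consistent value. That makes 3.

3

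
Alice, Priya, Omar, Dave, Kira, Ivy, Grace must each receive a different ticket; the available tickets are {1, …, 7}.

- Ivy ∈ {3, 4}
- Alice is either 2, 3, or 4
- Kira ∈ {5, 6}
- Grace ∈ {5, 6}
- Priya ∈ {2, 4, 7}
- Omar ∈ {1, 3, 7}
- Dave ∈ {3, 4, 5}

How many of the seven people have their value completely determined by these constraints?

3

The 7 variables draw from only 7 values {1, 2, 3, 4, 5, 6, 7}, so each is used; only Omar can be 1, hence Omar = 1.
The 6 still-open variables together cover exactly {2, 3, 4, 5, 6, 7} — 6 values for 6 variables — and 7 appears only in Priya's list, so Priya = 7.
The 5 still-open variables draw from only 5 values {2, 3, 4, 5, 6}, so each is used; only Alice can be 2, hence Alice = 2.
Kira and Grace share exactly the 2 values {5, 6}; by pigeonhole those values go to them, so strike 5, 6 from Dave.
Determined: Alice=2, Priya=7, Omar=1. The other people each still have more than one consistent value. That makes 3.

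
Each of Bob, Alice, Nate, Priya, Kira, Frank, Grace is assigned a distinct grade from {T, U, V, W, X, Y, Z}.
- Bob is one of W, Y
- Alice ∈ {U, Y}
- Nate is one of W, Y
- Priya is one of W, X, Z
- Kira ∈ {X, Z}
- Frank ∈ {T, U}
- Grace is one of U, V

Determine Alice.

U

The 7 variables draw from only 7 values {T, U, V, W, X, Y, Z}, so each is used; only Frank can be T, hence Frank = T.
The 6 still-open variables draw from only 6 values {U, V, W, X, Y, Z}, so each is used; only Grace can be V, hence Grace = V.
The 5 still-open variables together cover exactly {U, W, X, Y, Z} — 5 values for 5 variables — and U appears only in Alice's list, so Alice = U.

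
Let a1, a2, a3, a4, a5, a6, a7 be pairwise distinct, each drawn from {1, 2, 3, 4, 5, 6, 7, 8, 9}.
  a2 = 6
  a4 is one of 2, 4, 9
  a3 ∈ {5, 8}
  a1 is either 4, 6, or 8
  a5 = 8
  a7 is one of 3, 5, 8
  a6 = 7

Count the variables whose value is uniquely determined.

6

a2's domain is down to {6}, so a2 = 6. Strike 6 from a1.
That leaves a5 = 8. Remove 8 from a1, a3, a7.
That leaves a6 = 7.
That leaves a1 = 4. Eliminate 4 elsewhere: a4.
That leaves a3 = 5. Remove 5 from a7.
That leaves a7 = 3.
Determined: a1=4, a2=6, a3=5, a5=8, a6=7, a7=3. The other variables each still have more than one consistent value. That makes 6.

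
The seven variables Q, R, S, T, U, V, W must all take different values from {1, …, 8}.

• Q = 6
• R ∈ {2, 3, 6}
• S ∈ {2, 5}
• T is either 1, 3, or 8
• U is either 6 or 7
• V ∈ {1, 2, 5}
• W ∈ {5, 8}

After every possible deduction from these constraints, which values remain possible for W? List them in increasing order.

5, 8

Q's domain is down to {6}, so Q = 6. Remove 6 from R, U.
That leaves U = 7.
No further eliminations apply; W can still be any of 5, 8.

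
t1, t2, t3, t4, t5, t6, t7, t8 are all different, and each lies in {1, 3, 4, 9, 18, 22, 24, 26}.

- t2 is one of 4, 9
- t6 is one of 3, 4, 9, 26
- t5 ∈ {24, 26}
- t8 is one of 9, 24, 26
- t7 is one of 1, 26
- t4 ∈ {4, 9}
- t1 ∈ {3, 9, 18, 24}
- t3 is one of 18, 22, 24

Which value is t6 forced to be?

3

The 8 variables together cover exactly {1, 3, 4, 9, 18, 22, 24, 26} — 8 values for 8 variables — and 1 appears only in t7's list, so t7 = 1.
Among the 7 still-open variables, 22 fits only t3 (and all 7 values in {3, 4, 9, 18, 22, 24, 26} must be used), so t3 = 22.
The 6 still-open variables together cover exactly {3, 4, 9, 18, 24, 26} — 6 values for 6 variables — and 18 appears only in t1's list, so t1 = 18.
The 5 still-open variables together cover exactly {3, 4, 9, 24, 26} — 5 values for 5 variables — and 3 appears only in t6's list, so t6 = 3.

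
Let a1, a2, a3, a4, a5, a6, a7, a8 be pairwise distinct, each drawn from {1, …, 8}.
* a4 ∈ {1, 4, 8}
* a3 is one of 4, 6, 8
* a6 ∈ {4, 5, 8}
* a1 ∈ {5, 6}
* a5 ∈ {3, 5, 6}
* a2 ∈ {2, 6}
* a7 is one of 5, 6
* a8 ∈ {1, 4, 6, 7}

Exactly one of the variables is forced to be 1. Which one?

The 8 variables together cover exactly {1, 2, 3, 4, 5, 6, 7, 8} — 8 values for 8 variables — and 2 appears only in a2's list, so a2 = 2.
Among the 7 still-open variables, 3 fits only a5 (and all 7 values in {1, 3, 4, 5, 6, 7, 8} must be used), so a5 = 3.
The 6 still-open variables draw from only 6 values {1, 4, 5, 6, 7, 8}, so each is used; only a8 can be 7, hence a8 = 7.
Among the 5 still-open variables, 1 fits only a4 (and all 5 values in {1, 4, 5, 6, 8} must be used), so a4 = 1.

a4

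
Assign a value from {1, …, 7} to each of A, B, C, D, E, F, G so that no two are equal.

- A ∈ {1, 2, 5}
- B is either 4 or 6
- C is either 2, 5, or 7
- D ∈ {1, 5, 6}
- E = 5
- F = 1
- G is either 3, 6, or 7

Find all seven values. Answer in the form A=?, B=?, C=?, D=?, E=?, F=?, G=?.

A=2, B=4, C=7, D=6, E=5, F=1, G=3

E has just one choice, so E = 5. Strike 5 from A, C, D.
That leaves F = 1. Eliminate 1 elsewhere: A, D.
A must be 2 (only option left). Remove 2 from C.
C must be 7 (only option left). Remove 7 from G.
D's domain is down to {6}, so D = 6. Eliminate 6 elsewhere: B, G.
G has just one choice, so G = 3.
B must be 4 (only option left).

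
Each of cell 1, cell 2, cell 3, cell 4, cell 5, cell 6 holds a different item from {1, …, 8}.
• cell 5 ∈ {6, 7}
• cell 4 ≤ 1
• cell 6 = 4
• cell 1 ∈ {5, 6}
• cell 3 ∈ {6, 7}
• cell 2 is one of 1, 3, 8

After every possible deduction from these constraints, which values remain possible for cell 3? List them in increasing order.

6, 7

cell 4's domain is down to {1}, so cell 4 = 1. Remove 1 from cell 2.
That leaves cell 6 = 4.
The 2 variables cell 3 and cell 5 are confined to {6, 7}, which locks those values in; drop them from cell 1.
cell 1's domain is down to {5}, so cell 1 = 5.
No further eliminations apply; cell 3 can still be any of 6, 7.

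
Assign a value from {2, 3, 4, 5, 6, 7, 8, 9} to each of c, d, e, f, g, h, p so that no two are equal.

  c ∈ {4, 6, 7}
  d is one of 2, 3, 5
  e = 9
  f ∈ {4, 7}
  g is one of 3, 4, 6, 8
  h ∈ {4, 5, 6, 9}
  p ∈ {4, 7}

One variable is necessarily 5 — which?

h

e must be 9 (only option left). Eliminate 9 elsewhere: h.
The 2 variables f and p are confined to {4, 7}, which locks those values in; drop them from c, g, h.
c's domain is down to {6}, so c = 6. Eliminate 6 elsewhere: g, h.
So 5 goes to h.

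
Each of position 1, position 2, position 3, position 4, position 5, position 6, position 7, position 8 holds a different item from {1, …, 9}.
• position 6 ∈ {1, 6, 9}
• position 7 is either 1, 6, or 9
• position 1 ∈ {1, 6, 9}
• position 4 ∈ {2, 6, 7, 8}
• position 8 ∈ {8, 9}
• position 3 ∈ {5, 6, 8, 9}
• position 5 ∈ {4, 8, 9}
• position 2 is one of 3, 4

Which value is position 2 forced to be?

3

The 3 variables position 1, position 6, position 7 are confined to {1, 6, 9}, which locks those values in; drop them from position 3, position 4, position 5, position 8.
That leaves position 8 = 8. So position 3, position 4, position 5 can't be 8.
position 3's domain is down to {5}, so position 3 = 5.
That leaves position 5 = 4. Eliminate 4 elsewhere: position 2.
So position 2 = 3.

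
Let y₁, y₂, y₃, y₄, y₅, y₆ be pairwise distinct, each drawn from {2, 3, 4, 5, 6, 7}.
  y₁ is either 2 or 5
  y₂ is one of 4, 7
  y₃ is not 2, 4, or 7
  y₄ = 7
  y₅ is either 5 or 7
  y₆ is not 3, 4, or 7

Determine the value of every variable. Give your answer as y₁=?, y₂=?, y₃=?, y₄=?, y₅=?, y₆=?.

y₁=2, y₂=4, y₃=3, y₄=7, y₅=5, y₆=6

y₄ must be 7 (only option left). Remove 7 from y₂, y₅.
That leaves y₅ = 5. Strike 5 from y₁, y₃, y₆.
y₁'s domain is down to {2}, so y₁ = 2. Eliminate 2 elsewhere: y₆.
That leaves y₂ = 4.
y₆ must be 6 (only option left). Eliminate 6 elsewhere: y₃.
That leaves y₃ = 3.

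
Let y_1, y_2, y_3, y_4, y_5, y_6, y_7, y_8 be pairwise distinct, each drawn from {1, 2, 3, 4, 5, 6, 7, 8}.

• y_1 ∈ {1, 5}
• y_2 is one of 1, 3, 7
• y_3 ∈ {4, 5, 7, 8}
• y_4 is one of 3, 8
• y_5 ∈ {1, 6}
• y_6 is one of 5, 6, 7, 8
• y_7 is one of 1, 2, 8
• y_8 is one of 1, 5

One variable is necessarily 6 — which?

The 8 variables draw from only 8 values {1, 2, 3, 4, 5, 6, 7, 8}, so each is used; only y_7 can be 2, hence y_7 = 2.
Among the 7 still-open variables, 4 fits only y_3 (and all 7 values in {1, 3, 4, 5, 6, 7, 8} must be used), so y_3 = 4.
y_1 and y_8 share exactly the 2 values {1, 5}; by pigeonhole those values go to them, so strike 1, 5 from y_2, y_5, y_6.

y_5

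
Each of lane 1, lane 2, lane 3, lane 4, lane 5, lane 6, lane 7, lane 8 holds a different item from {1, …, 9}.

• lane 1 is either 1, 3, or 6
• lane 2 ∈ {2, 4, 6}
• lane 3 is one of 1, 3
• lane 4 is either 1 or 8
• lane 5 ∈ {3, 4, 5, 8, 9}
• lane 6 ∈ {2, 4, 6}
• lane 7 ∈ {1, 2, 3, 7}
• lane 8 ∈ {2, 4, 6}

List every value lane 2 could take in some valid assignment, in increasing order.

lane 2, lane 6, lane 8 share exactly the 3 values {2, 4, 6}; by pigeonhole those values go to them, so strike 2, 4, 6 from lane 1, lane 5, lane 7.
lane 1 and lane 3 share exactly the 2 values {1, 3}; by pigeonhole those values go to them, so strike 1, 3 from lane 4, lane 5, lane 7.
That leaves lane 4 = 8. Remove 8 from lane 5.
lane 7 must be 7 (only option left).
No further eliminations apply; lane 2 can still be any of 2, 4, 6.

2, 4, 6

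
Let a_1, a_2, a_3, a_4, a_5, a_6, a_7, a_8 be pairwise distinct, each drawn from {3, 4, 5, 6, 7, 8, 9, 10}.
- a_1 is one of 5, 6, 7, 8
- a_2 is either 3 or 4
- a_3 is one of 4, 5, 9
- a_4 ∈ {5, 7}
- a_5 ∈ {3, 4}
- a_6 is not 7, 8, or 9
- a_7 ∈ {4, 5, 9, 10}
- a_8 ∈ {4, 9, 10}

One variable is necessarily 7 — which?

The 8 variables together cover exactly {3, 4, 5, 6, 7, 8, 9, 10} — 8 values for 8 variables — and 8 appears only in a_1's list, so a_1 = 8.
The 7 still-open variables draw from only 7 values {3, 4, 5, 6, 7, 9, 10}, so each is used; only a_6 can be 6, hence a_6 = 6.
The 6 still-open variables together cover exactly {3, 4, 5, 7, 9, 10} — 6 values for 6 variables — and 7 appears only in a_4's list, so a_4 = 7.

a_4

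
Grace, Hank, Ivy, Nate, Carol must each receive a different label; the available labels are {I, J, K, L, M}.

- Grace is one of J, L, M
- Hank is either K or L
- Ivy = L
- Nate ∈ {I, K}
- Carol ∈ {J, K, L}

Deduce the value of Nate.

Ivy must be L (only option left). Eliminate L elsewhere: Grace, Hank, Carol.
Hank must be K (only option left). So Nate, Carol can't be K.
So Nate = I.

I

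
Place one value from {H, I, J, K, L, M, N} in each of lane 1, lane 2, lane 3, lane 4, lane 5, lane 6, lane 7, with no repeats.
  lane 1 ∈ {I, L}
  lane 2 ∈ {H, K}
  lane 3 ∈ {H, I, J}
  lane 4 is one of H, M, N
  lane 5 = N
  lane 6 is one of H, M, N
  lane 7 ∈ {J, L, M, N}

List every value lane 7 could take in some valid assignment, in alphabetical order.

J, L

lane 5 must be N (only option left). Strike N from lane 4, lane 6, lane 7.
The 6 still-open variables together cover exactly {H, I, J, K, L, M} — 6 values for 6 variables — and K appears only in lane 2's list, so lane 2 = K.
lane 4 and lane 6 share exactly the 2 values {H, M}; by pigeonhole those values go to them, so strike H, M from lane 3, lane 7.
No further eliminations apply; lane 7 can still be any of J, L.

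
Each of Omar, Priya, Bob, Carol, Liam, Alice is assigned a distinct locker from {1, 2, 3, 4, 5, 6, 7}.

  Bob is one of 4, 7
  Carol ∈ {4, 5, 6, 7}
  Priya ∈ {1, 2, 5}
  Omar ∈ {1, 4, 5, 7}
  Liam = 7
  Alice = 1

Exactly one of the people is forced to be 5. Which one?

Omar

Liam must be 7 (only option left). Eliminate 7 elsewhere: Omar, Bob, Carol.
Alice's domain is down to {1}, so Alice = 1. So Omar, Priya can't be 1.
Bob must be 4 (only option left). Strike 4 from Omar, Carol.
So 5 goes to Omar.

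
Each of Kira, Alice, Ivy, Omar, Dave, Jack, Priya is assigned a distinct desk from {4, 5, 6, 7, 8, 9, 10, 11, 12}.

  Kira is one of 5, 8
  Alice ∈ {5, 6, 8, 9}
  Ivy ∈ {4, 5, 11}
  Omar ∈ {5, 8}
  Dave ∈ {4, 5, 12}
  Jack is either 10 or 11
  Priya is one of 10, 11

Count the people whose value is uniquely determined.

2

Kira and Omar share exactly the 2 values {5, 8}; by pigeonhole those values go to them, so strike 5, 8 from Alice, Ivy, Dave.
The 2 variables Jack and Priya are confined to {10, 11}, which locks those values in; drop them from Ivy.
Ivy must be 4 (only option left). Eliminate 4 elsewhere: Dave.
Dave's domain is down to {12}, so Dave = 12.
Determined: Ivy=4, Dave=12. The other people each still have more than one consistent value. That makes 2.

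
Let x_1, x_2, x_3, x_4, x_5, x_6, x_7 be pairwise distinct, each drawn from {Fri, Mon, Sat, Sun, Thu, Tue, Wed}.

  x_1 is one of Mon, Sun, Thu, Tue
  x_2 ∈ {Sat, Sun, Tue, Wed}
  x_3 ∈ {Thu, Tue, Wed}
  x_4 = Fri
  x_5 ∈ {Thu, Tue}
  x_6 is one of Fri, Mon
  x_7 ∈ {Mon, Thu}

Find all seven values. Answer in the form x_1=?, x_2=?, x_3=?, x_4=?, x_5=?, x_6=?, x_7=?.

x_1=Sun, x_2=Sat, x_3=Wed, x_4=Fri, x_5=Tue, x_6=Mon, x_7=Thu

x_4 must be Fri (only option left). So x_6 can't be Fri.
x_6's domain is down to {Mon}, so x_6 = Mon. Eliminate Mon elsewhere: x_1, x_7.
x_7 must be Thu (only option left). Remove Thu from x_1, x_3, x_5.
x_5's domain is down to {Tue}, so x_5 = Tue. Remove Tue from x_1, x_2, x_3.
x_1 has just one choice, so x_1 = Sun. Strike Sun from x_2.
x_3 must be Wed (only option left). Eliminate Wed elsewhere: x_2.
x_2's domain is down to {Sat}, so x_2 = Sat.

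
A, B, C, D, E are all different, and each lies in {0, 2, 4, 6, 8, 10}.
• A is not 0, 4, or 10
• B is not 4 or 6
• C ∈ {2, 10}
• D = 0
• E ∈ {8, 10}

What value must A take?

D's domain is down to {0}, so D = 0. Strike 0 from B.
The 4 still-open variables together cover exactly {2, 6, 8, 10} — 4 values for 4 variables — and 6 appears only in A's list, so A = 6.

6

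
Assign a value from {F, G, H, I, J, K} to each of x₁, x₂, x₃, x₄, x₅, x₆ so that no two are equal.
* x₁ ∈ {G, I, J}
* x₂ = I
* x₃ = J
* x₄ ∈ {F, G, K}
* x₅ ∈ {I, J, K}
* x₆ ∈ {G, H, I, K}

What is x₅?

x₂'s domain is down to {I}, so x₂ = I. Strike I from x₁, x₅, x₆.
That leaves x₃ = J. So x₁, x₅ can't be J.
So x₅ = K.

K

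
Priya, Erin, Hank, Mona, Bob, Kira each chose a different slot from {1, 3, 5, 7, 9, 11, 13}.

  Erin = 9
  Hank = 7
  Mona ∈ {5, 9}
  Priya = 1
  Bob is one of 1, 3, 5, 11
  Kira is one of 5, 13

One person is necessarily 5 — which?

Mona

Priya has just one choice, so Priya = 1. Eliminate 1 elsewhere: Bob.
Erin's domain is down to {9}, so Erin = 9. Strike 9 from Mona.
So 5 goes to Mona.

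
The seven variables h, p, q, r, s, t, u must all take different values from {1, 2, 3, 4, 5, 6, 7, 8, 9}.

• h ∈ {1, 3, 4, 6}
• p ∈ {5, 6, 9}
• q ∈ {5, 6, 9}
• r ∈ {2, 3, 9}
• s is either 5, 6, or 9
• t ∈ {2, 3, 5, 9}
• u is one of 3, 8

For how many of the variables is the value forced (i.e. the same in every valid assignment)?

1

p, q, s between them cover only {5, 6, 9} — a naked triple. Remove those values from h, r, t.
r and t between them cover only {2, 3} — a naked pair. Remove those values from h, u.
That leaves u = 8.
Determined: u=8. The other variables each still have more than one consistent value. That makes 1.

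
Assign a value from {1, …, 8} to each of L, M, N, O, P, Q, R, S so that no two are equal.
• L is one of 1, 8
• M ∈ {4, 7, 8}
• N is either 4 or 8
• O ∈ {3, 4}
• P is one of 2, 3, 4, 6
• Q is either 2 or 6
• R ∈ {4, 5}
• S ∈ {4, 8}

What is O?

3

Among the 8 variables, 1 fits only L (and all 8 values in {1, 2, 3, 4, 5, 6, 7, 8} must be used), so L = 1.
Among the 7 still-open variables, 5 fits only R (and all 7 values in {2, 3, 4, 5, 6, 7, 8} must be used), so R = 5.
Among the 6 still-open variables, 7 fits only M (and all 6 values in {2, 3, 4, 6, 7, 8} must be used), so M = 7.
N and S between them cover only {4, 8} — a naked pair. Remove those values from O, P.
So O = 3.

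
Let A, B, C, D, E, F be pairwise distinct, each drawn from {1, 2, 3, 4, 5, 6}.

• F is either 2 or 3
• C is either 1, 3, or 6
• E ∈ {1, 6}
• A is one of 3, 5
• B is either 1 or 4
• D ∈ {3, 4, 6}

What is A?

Among the 6 variables, 2 fits only F (and all 6 values in {1, 2, 3, 4, 5, 6} must be used), so F = 2.
The 5 still-open variables together cover exactly {1, 3, 4, 5, 6} — 5 values for 5 variables — and 5 appears only in A's list, so A = 5.

5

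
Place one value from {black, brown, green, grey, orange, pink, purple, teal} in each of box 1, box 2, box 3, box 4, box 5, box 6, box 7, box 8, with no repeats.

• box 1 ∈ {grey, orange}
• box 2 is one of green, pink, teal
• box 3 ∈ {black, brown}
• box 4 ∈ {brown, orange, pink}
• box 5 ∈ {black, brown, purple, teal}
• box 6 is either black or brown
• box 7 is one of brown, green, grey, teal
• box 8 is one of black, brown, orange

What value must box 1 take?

The 8 variables together cover exactly {black, brown, green, grey, orange, pink, purple, teal} — 8 values for 8 variables — and purple appears only in box 5's list, so box 5 = purple.
The 2 variables box 3 and box 6 are confined to {black, brown}, which locks those values in; drop them from box 4, box 7, box 8.
box 8's domain is down to {orange}, so box 8 = orange. Remove orange from box 1, box 4.
So box 1 = grey.

grey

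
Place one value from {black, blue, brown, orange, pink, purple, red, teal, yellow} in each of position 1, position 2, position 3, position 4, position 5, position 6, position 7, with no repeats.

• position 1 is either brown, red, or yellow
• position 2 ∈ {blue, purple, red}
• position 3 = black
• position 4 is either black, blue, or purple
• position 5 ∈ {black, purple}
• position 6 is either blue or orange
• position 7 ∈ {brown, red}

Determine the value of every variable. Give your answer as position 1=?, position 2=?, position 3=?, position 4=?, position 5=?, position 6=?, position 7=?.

position 1=yellow, position 2=red, position 3=black, position 4=blue, position 5=purple, position 6=orange, position 7=brown

position 3's domain is down to {black}, so position 3 = black. So position 4, position 5 can't be black.
position 5 must be purple (only option left). Remove purple from position 2, position 4.
position 4 must be blue (only option left). Strike blue from position 2, position 6.
That leaves position 6 = orange.
position 2's domain is down to {red}, so position 2 = red. Remove red from position 1, position 7.
position 7 must be brown (only option left). Remove brown from position 1.
That leaves position 1 = yellow.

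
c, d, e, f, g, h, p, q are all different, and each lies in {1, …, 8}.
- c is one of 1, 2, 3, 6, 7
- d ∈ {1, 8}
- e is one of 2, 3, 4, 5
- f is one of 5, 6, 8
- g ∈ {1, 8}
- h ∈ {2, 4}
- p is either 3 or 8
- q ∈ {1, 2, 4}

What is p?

The 8 variables draw from only 8 values {1, 2, 3, 4, 5, 6, 7, 8}, so each is used; only c can be 7, hence c = 7.
Among the 7 still-open variables, 6 fits only f (and all 7 values in {1, 2, 3, 4, 5, 6, 8} must be used), so f = 6.
The 6 still-open variables draw from only 6 values {1, 2, 3, 4, 5, 8}, so each is used; only e can be 5, hence e = 5.
The 5 still-open variables draw from only 5 values {1, 2, 3, 4, 8}, so each is used; only p can be 3, hence p = 3.

3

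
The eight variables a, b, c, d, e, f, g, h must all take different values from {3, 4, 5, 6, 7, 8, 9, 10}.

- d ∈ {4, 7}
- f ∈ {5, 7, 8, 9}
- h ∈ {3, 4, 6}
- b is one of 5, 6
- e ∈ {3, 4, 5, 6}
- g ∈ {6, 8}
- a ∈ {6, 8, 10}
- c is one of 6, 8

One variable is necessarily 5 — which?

b

The 8 variables together cover exactly {3, 4, 5, 6, 7, 8, 9, 10} — 8 values for 8 variables — and 9 appears only in f's list, so f = 9.
The 7 still-open variables draw from only 7 values {3, 4, 5, 6, 7, 8, 10}, so each is used; only d can be 7, hence d = 7.
Among the 6 still-open variables, 10 fits only a (and all 6 values in {3, 4, 5, 6, 8, 10} must be used), so a = 10.
c and g share exactly the 2 values {6, 8}; by pigeonhole those values go to them, so strike 6, 8 from b, e, h.
So 5 goes to b.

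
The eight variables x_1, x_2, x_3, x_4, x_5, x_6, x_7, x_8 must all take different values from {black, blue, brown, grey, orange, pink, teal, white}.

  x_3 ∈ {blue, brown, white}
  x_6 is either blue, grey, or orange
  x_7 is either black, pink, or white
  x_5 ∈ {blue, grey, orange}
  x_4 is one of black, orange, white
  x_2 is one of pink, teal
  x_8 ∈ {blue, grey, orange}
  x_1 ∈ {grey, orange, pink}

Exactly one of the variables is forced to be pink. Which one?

x_1

The 8 variables together cover exactly {black, blue, brown, grey, orange, pink, teal, white} — 8 values for 8 variables — and brown appears only in x_3's list, so x_3 = brown.
The 7 still-open variables draw from only 7 values {black, blue, grey, orange, pink, teal, white}, so each is used; only x_2 can be teal, hence x_2 = teal.
The 3 variables x_5, x_6, x_8 are confined to {blue, grey, orange}, which locks those values in; drop them from x_1, x_4.
So pink goes to x_1.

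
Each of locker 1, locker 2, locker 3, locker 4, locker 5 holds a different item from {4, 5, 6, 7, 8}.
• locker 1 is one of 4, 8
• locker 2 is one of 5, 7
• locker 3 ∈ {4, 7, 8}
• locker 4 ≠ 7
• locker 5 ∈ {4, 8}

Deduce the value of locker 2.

5

The 5 variables draw from only 5 values {4, 5, 6, 7, 8}, so each is used; only locker 4 can be 6, hence locker 4 = 6.
The 4 still-open variables draw from only 4 values {4, 5, 7, 8}, so each is used; only locker 2 can be 5, hence locker 2 = 5.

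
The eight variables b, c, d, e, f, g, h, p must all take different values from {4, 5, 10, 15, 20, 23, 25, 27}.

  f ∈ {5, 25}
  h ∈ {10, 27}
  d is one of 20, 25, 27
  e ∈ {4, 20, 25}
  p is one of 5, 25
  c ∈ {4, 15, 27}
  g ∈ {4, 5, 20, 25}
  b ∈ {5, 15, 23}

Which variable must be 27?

The 8 variables together cover exactly {4, 5, 10, 15, 20, 23, 25, 27} — 8 values for 8 variables — and 10 appears only in h's list, so h = 10.
The 7 still-open variables together cover exactly {4, 5, 15, 20, 23, 25, 27} — 7 values for 7 variables — and 23 appears only in b's list, so b = 23.
Among the 6 still-open variables, 15 fits only c (and all 6 values in {4, 5, 15, 20, 25, 27} must be used), so c = 15.
The 5 still-open variables together cover exactly {4, 5, 20, 25, 27} — 5 values for 5 variables — and 27 appears only in d's list, so d = 27.

d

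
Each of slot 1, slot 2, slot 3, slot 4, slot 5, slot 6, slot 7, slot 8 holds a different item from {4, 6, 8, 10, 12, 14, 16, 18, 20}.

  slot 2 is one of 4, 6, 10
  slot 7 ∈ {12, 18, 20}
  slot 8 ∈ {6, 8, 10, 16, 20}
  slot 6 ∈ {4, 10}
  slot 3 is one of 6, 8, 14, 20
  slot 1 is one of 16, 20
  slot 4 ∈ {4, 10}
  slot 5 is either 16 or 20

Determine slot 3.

slot 1 and slot 5 between them cover only {16, 20} — a naked pair. Remove those values from slot 3, slot 7, slot 8.
The 2 variables slot 4 and slot 6 are confined to {4, 10}, which locks those values in; drop them from slot 2, slot 8.
slot 2 must be 6 (only option left). So slot 3, slot 8 can't be 6.
That leaves slot 8 = 8. Eliminate 8 elsewhere: slot 3.
So slot 3 = 14.

14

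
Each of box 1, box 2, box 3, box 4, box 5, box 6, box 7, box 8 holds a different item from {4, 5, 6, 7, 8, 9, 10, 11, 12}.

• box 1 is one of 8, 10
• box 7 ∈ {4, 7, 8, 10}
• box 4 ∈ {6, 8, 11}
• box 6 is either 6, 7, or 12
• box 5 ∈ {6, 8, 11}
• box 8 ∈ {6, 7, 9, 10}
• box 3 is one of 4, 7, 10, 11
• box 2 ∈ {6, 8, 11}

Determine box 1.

10

The 8 variables draw from only 8 values {4, 6, 7, 8, 9, 10, 11, 12}, so each is used; only box 8 can be 9, hence box 8 = 9.
The 7 still-open variables draw from only 7 values {4, 6, 7, 8, 10, 11, 12}, so each is used; only box 6 can be 12, hence box 6 = 12.
box 2, box 4, box 5 between them cover only {6, 8, 11} — a naked triple. Remove those values from box 1, box 3, box 7.
So box 1 = 10.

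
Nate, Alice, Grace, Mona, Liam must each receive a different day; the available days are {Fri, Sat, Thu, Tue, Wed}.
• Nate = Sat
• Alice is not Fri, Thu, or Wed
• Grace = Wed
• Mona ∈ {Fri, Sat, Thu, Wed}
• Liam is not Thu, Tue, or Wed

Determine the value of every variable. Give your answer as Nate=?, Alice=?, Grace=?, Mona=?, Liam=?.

Nate=Sat, Alice=Tue, Grace=Wed, Mona=Thu, Liam=Fri

Nate has just one choice, so Nate = Sat. Strike Sat from Alice, Mona, Liam.
Alice must be Tue (only option left).
Grace's domain is down to {Wed}, so Grace = Wed. Eliminate Wed elsewhere: Mona.
Liam has just one choice, so Liam = Fri. Eliminate Fri elsewhere: Mona.
That leaves Mona = Thu.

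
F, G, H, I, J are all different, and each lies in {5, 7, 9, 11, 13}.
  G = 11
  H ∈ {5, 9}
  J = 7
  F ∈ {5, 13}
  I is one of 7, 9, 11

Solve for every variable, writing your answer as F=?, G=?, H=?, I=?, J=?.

G must be 11 (only option left). Remove 11 from I.
J's domain is down to {7}, so J = 7. Remove 7 from I.
I's domain is down to {9}, so I = 9. So H can't be 9.
H has just one choice, so H = 5. Eliminate 5 elsewhere: F.
That leaves F = 13.

F=13, G=11, H=5, I=9, J=7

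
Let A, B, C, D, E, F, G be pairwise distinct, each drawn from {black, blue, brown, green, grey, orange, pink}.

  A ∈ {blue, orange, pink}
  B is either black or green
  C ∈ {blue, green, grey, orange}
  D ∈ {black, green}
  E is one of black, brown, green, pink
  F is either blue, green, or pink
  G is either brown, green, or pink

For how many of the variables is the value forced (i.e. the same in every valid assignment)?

3

Among the 7 variables, grey fits only C (and all 7 values in {black, blue, brown, green, grey, orange, pink} must be used), so C = grey.
The 6 still-open variables draw from only 6 values {black, blue, brown, green, orange, pink}, so each is used; only A can be orange, hence A = orange.
Among the 5 still-open variables, blue fits only F (and all 5 values in {black, blue, brown, green, pink} must be used), so F = blue.
The 2 variables B and D are confined to {black, green}, which locks those values in; drop them from E, G.
Determined: A=orange, C=grey, F=blue. The other variables each still have more than one consistent value. That makes 3.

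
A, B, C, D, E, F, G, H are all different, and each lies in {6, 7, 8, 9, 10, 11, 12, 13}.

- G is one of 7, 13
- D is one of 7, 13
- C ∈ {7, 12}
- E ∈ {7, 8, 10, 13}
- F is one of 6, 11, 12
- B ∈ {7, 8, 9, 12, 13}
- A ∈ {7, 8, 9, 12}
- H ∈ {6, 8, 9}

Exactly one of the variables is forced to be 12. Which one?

C

Among the 8 variables, 10 fits only E (and all 8 values in {6, 7, 8, 9, 10, 11, 12, 13} must be used), so E = 10.
Among the 7 still-open variables, 11 fits only F (and all 7 values in {6, 7, 8, 9, 11, 12, 13} must be used), so F = 11.
The 6 still-open variables together cover exactly {6, 7, 8, 9, 12, 13} — 6 values for 6 variables — and 6 appears only in H's list, so H = 6.
The 2 variables D and G are confined to {7, 13}, which locks those values in; drop them from A, B, C.
So 12 goes to C.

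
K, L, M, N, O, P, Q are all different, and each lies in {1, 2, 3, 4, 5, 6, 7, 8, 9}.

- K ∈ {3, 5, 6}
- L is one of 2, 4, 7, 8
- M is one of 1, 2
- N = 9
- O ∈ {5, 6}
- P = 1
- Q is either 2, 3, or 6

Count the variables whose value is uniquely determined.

3

N must be 9 (only option left).
P's domain is down to {1}, so P = 1. Remove 1 from M.
M's domain is down to {2}, so M = 2. Strike 2 from L, Q.
Determined: M=2, N=9, P=1. The other variables each still have more than one consistent value. That makes 3.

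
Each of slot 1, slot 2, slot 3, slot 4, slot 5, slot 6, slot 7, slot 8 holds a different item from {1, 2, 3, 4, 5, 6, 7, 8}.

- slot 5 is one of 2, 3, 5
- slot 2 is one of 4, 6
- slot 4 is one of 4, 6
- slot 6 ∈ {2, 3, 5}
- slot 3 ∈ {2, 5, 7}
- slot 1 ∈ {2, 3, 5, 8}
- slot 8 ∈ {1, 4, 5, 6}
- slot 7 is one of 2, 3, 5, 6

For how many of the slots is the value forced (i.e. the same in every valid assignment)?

Among the 8 variables, 1 fits only slot 8 (and all 8 values in {1, 2, 3, 4, 5, 6, 7, 8} must be used), so slot 8 = 1.
The 7 still-open variables together cover exactly {2, 3, 4, 5, 6, 7, 8} — 7 values for 7 variables — and 7 appears only in slot 3's list, so slot 3 = 7.
The 6 still-open variables draw from only 6 values {2, 3, 4, 5, 6, 8}, so each is used; only slot 1 can be 8, hence slot 1 = 8.
slot 2 and slot 4 share exactly the 2 values {4, 6}; by pigeonhole those values go to them, so strike 4, 6 from slot 7.
Determined: slot 1=8, slot 3=7, slot 8=1. The other slots each still have more than one consistent value. That makes 3.

3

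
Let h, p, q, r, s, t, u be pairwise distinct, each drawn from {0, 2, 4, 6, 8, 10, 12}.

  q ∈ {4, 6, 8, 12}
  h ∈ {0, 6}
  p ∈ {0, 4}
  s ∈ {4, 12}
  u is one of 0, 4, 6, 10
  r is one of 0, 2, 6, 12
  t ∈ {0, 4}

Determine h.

6

The 7 variables draw from only 7 values {0, 2, 4, 6, 8, 10, 12}, so each is used; only r can be 2, hence r = 2.
Among the 6 still-open variables, 8 fits only q (and all 6 values in {0, 4, 6, 8, 10, 12} must be used), so q = 8.
Among the 5 still-open variables, 10 fits only u (and all 5 values in {0, 4, 6, 10, 12} must be used), so u = 10.
The 4 still-open variables together cover exactly {0, 4, 6, 12} — 4 values for 4 variables — and 6 appears only in h's list, so h = 6.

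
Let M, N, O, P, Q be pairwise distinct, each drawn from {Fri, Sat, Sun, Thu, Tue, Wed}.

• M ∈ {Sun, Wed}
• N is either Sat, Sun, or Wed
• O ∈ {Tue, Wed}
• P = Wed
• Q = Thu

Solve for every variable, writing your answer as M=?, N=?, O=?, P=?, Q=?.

M=Sun, N=Sat, O=Tue, P=Wed, Q=Thu

P must be Wed (only option left). Eliminate Wed elsewhere: M, N, O.
Q has just one choice, so Q = Thu.
M's domain is down to {Sun}, so M = Sun. So N can't be Sun.
N has just one choice, so N = Sat.
O's domain is down to {Tue}, so O = Tue.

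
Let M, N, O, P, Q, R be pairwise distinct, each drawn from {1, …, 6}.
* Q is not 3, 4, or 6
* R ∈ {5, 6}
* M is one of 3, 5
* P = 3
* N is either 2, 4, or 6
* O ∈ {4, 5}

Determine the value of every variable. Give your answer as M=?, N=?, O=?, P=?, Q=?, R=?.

M=5, N=2, O=4, P=3, Q=1, R=6

P must be 3 (only option left). Eliminate 3 elsewhere: M.
That leaves M = 5. Remove 5 from O, Q, R.
O must be 4 (only option left). Strike 4 from N.
R must be 6 (only option left). Eliminate 6 elsewhere: N.
N has just one choice, so N = 2. So Q can't be 2.
That leaves Q = 1.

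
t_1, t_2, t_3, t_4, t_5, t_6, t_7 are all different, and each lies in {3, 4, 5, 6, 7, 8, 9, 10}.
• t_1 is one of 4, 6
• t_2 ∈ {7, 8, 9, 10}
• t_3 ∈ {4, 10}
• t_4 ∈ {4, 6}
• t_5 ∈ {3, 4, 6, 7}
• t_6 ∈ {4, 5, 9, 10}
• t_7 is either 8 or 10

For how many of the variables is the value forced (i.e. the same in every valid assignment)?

2

The 2 variables t_1 and t_4 are confined to {4, 6}, which locks those values in; drop them from t_3, t_5, t_6.
That leaves t_3 = 10. Strike 10 from t_2, t_6, t_7.
t_7 must be 8 (only option left). Eliminate 8 elsewhere: t_2.
Determined: t_3=10, t_7=8. The other variables each still have more than one consistent value. That makes 2.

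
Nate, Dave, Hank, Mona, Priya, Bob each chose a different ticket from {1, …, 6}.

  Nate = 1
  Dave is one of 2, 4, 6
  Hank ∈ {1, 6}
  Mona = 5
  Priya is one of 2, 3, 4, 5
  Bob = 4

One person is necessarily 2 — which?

Dave

Nate must be 1 (only option left). Remove 1 from Hank.
That leaves Hank = 6. Eliminate 6 elsewhere: Dave.
Mona must be 5 (only option left). Eliminate 5 elsewhere: Priya.
Bob's domain is down to {4}, so Bob = 4. Strike 4 from Dave, Priya.
So 2 goes to Dave.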